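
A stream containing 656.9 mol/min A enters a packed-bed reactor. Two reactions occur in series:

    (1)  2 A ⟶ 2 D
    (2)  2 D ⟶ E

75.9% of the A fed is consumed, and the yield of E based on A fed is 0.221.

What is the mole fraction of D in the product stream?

Conversion of A: A consumed = 2ξ₁ = 0.759 × 656.9 → ξ₁ = 249.3 mol/min.
Yield of E: 1ξ₂ / 656.9 = 0.221 → ξ₂ = 145.2 mol/min.
Outlet amounts (n = n₀ + Σ ν·ξ):
  A: 656.9 − 2(249.3) = 158.3
  D: 0 + 2(249.3) − 2(145.2) = 208.2
  E: 0 + 1(145.2) = 145.2
Total out = 511.7 mol/min; y_D = 208.2 / 511.7 = 0.4069.

0.407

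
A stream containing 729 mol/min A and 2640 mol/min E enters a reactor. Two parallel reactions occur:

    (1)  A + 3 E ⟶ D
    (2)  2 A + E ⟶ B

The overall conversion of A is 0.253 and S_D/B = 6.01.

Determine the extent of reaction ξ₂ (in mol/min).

ξ₂ = 23 mol/min

Conversion of A: A consumed = 0.253 × 729 = 184.4 mol/min = 1ξ₁ + 2ξ₂.
Selectivity: 1ξ₁ / (1ξ₂) = 6.01 → ξ₁ = 6.01 ξ₂.
Substitute: (1·6.01 + 2) ξ₂ = 184.4 → ξ₂ = 23.03 mol/min, ξ₁ = 138.4 mol/min.
Outlet amounts (n = n₀ + Σ ν·ξ):
  A: 729 − 1(138.4) − 2(23.03) = 544.6
  E: 2640 − 3(138.4) − 1(23.03) = 2202
  D: 0 + 1(138.4) = 138.4
  B: 0 + 1(23.03) = 23.03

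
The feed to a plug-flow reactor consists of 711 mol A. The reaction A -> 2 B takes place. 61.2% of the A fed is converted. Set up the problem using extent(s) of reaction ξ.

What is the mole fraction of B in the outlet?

0.759

A reacted = 0.612 × 711 = 435.1 mol; ν_A = −1, so ξ = 435.1/1 = 435.1 mol.
Outlet amounts (n = n₀ + ν ξ):
  A: 711 − 1(435.1) = 275.9
  B: 0 + 2(435.1) = 870.3
Total out = 1146 mol; y_B = 870.3 / 1146 = 0.7593.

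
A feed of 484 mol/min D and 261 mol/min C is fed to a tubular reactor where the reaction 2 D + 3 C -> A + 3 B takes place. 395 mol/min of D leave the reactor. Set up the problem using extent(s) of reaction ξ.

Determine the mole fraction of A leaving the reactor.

0.0635

For D: n = n₀ − 2ξ → 395 = 484 − 2ξ, giving ξ = 44.5 mol/min.
Outlet amounts (n = n₀ + ν ξ):
  D: 484 − 2(44.5) = 395
  C: 261 − 3(44.5) = 127.5
  A: 0 + 1(44.5) = 44.5
  B: 0 + 3(44.5) = 133.5
Total out = 700.5 mol/min; y_A = 44.5 / 700.5 = 0.06353.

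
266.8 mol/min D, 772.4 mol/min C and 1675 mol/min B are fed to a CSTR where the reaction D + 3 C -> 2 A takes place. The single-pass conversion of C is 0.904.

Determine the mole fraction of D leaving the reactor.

0.0151

C reacted = 0.904 × 772.4 = 698.2 mol/min; ν_C = −3, so ξ = 698.2/3 = 232.7 mol/min.
Outlet amounts (n = n₀ + ν ξ):
  D: 266.8 − 1(232.7) = 34.05
  C: 772.4 − 3(232.7) = 74.15
  A: 0 + 2(232.7) = 465.5
  B: 1675 (inert)
Total out = 2249 mol/min; y_D = 34.05 / 2249 = 0.01514.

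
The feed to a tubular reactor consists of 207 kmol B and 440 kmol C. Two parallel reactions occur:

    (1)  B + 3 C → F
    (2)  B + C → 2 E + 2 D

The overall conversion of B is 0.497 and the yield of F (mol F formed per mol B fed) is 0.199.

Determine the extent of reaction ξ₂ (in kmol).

ξ₂ = 61.7 kmol

Yield of F: 1ξ₁ / 207 = 0.199 → ξ₁ = 41.19 kmol.
Conversion of B: 1ξ₁ + 1ξ₂ = 0.497 × 207 = 102.9 → ξ₂ = 61.69 kmol.
Outlet amounts (n = n₀ + Σ ν·ξ):
  B: 207 − 1(41.19) − 1(61.69) = 104.1
  C: 440 − 3(41.19) − 1(61.69) = 254.7
  F: 0 + 1(41.19) = 41.19
  E: 0 + 2(61.69) = 123.4
  D: 0 + 2(61.69) = 123.4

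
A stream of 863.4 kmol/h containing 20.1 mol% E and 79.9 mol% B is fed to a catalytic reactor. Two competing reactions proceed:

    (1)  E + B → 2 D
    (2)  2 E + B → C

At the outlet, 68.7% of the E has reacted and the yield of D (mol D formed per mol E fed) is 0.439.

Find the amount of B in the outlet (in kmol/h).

611 kmol/h

Yield of D: 2ξ₁ / 173.5 = 0.439 → ξ₁ = 38.09 kmol/h.
Conversion of E: 1ξ₁ + 2ξ₂ = 0.687 × 173.5 = 119.2 → ξ₂ = 40.57 kmol/h.
Outlet amounts (n = n₀ + Σ ν·ξ):
  E: 173.5 − 1(38.09) − 2(40.57) = 54.32
  B: 689.9 − 1(38.09) − 1(40.57) = 611.2
  D: 0 + 2(38.09) = 76.19
  C: 0 + 1(40.57) = 40.57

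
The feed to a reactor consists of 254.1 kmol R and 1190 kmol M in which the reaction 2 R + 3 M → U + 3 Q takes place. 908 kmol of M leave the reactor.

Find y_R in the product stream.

For M: n = n₀ − 3ξ → 908 = 1190 − 3ξ, giving ξ = 94 kmol.
Outlet amounts (n = n₀ + ν ξ):
  R: 254.1 − 2(94) = 66.1
  M: 1190 − 3(94) = 908
  U: 0 + 1(94) = 94
  Q: 0 + 3(94) = 282
Total out = 1350 kmol; y_R = 66.1 / 1350 = 0.04896.

0.049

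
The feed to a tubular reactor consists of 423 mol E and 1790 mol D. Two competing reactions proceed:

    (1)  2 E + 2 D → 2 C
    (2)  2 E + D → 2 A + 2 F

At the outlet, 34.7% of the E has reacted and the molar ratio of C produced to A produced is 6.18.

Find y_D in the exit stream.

0.789

Conversion of E: E consumed = 0.347 × 423 = 146.8 mol = 2ξ₁ + 2ξ₂.
Selectivity: 2ξ₁ / (2ξ₂) = 6.18 → ξ₁ = 6.18 ξ₂.
Substitute: (2·6.18 + 2) ξ₂ = 146.8 → ξ₂ = 10.22 mol, ξ₁ = 63.17 mol.
Outlet amounts (n = n₀ + Σ ν·ξ):
  E: 423 − 2(63.17) − 2(10.22) = 276.2
  D: 1790 − 2(63.17) − 1(10.22) = 1653
  C: 0 + 2(63.17) = 126.3
  A: 0 + 2(10.22) = 20.44
  F: 0 + 2(10.22) = 20.44
Total out = 2097 mol; y_D = 1653 / 2097 = 0.7885.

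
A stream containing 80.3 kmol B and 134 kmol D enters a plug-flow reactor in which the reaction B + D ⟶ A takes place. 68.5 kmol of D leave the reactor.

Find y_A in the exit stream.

For D: n = n₀ − 1ξ → 68.5 = 134 − 1ξ, giving ξ = 65.5 kmol.
Outlet amounts (n = n₀ + ν ξ):
  B: 80.3 − 1(65.5) = 14.8
  D: 134 − 1(65.5) = 68.5
  A: 0 + 1(65.5) = 65.5
Total out = 148.8 kmol; y_A = 65.5 / 148.8 = 0.4402.

0.44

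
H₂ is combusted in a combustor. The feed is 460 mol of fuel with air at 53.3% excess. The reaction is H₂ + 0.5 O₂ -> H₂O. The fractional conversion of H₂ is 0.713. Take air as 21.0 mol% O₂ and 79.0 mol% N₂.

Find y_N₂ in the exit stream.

Stoichiometric O₂ = 0.5 × 460 = 230 mol; O₂ fed = 230 × 1.533 = 352.6 mol.
N₂ fed = 352.6 × 79/21 = 1326 mol.
Fuel reacted = 0.713 × 460 → ξ = 328 mol.
Outlet (n = n₀ + ν ξ):
  H₂: 460 − 1(328) = 132
  O₂: 352.6 − 0.5(328) = 188.6
  N₂: 1326 (inert)
  H₂O: 0 + 1(328) = 328
Total out = 1975 mol; y_N₂ = 1326 / 1975 = 0.6716.

0.672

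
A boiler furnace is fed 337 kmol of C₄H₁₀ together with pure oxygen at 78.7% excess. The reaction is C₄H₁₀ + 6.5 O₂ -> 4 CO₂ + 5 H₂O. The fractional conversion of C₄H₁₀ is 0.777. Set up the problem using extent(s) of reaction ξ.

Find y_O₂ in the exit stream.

Stoichiometric O₂ = 6.5 × 337 = 2190 kmol; O₂ fed = 2190 × 1.787 = 3914 kmol.
Fuel reacted = 0.777 × 337 → ξ = 261.8 kmol.
Outlet (n = n₀ + ν ξ):
  C₄H₁₀: 337 − 1(261.8) = 75.15
  O₂: 3914 − 6.5(261.8) = 2212
  CO₂: 0 + 4(261.8) = 1047
  H₂O: 0 + 5(261.8) = 1309
Total out = 4644 kmol; y_O₂ = 2212 / 4644 = 0.4764.

0.476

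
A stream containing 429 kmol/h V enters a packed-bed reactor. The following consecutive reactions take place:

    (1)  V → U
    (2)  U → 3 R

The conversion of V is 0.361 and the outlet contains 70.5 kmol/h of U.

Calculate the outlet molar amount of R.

Conversion of V: V consumed = 1ξ₁ = 0.361 × 429 → ξ₁ = 154.9 kmol/h.
U balance: n_U = 0 + 1ξ₁ − 1ξ₂ = 70.5 → ξ₂ = (1·154.9 − 70.5)/1 = 84.37 kmol/h.
Outlet amounts (n = n₀ + Σ ν·ξ):
  V: 429 − 1(154.9) = 274.1
  U: 0 + 1(154.9) − 1(84.37) = 70.5
  R: 0 + 3(84.37) = 253.1

253 kmol/h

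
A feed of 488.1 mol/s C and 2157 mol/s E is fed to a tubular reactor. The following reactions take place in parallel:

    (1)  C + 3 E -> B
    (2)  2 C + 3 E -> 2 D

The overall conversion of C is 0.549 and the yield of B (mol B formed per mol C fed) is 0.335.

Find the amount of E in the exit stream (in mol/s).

Yield of B: 1ξ₁ / 488.1 = 0.335 → ξ₁ = 163.5 mol/s.
Conversion of C: 1ξ₁ + 2ξ₂ = 0.549 × 488.1 = 268 → ξ₂ = 52.23 mol/s.
Outlet amounts (n = n₀ + Σ ν·ξ):
  C: 488.1 − 1(163.5) − 2(52.23) = 220.1
  E: 2157 − 3(163.5) − 3(52.23) = 1510
  B: 0 + 1(163.5) = 163.5
  D: 0 + 2(52.23) = 104.5

1510 mol/s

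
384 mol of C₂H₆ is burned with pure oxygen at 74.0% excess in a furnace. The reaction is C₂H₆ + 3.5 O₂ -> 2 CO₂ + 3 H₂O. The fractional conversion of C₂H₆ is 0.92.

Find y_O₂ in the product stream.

Stoichiometric O₂ = 3.5 × 384 = 1344 mol; O₂ fed = 1344 × 1.740 = 2339 mol.
Fuel reacted = 0.92 × 384 → ξ = 353.3 mol.
Outlet (n = n₀ + ν ξ):
  C₂H₆: 384 − 1(353.3) = 30.72
  O₂: 2339 − 3.5(353.3) = 1102
  CO₂: 0 + 2(353.3) = 706.6
  H₂O: 0 + 3(353.3) = 1060
Total out = 2899 mol; y_O₂ = 1102 / 2899 = 0.3801.

0.38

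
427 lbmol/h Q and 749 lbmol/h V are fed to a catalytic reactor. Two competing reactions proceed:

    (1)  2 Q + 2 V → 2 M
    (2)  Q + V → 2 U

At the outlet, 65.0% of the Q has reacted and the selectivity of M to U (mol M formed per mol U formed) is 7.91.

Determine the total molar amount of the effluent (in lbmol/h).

915 lbmol/h

Conversion of Q: Q consumed = 0.65 × 427 = 277.6 lbmol/h = 2ξ₁ + 1ξ₂.
Selectivity: 2ξ₁ / (2ξ₂) = 7.91 → ξ₁ = 7.91 ξ₂.
Substitute: (2·7.91 + 1) ξ₂ = 277.6 → ξ₂ = 16.5 lbmol/h, ξ₁ = 130.5 lbmol/h.
Outlet amounts (n = n₀ + Σ ν·ξ):
  Q: 427 − 2(130.5) − 1(16.5) = 149.4
  V: 749 − 2(130.5) − 1(16.5) = 471.4
  M: 0 + 2(130.5) = 261
  U: 0 + 2(16.5) = 33
Total out = 149.4 + 471.4 + 261 + 33 = 915 lbmol/h.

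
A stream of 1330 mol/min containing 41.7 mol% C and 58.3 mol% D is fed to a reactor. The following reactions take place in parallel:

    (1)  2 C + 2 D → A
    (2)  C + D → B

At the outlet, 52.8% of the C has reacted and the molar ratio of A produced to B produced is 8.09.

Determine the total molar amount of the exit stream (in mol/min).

Conversion of C: C consumed = 0.528 × 554.6 = 292.8 mol/min = 2ξ₁ + 1ξ₂.
Selectivity: 1ξ₁ / (1ξ₂) = 8.09 → ξ₁ = 8.09 ξ₂.
Substitute: (2·8.09 + 1) ξ₂ = 292.8 → ξ₂ = 17.05 mol/min, ξ₁ = 137.9 mol/min.
Outlet amounts (n = n₀ + Σ ν·ξ):
  C: 554.6 − 2(137.9) − 1(17.05) = 261.8
  D: 775.4 − 2(137.9) − 1(17.05) = 482.6
  A: 0 + 1(137.9) = 137.9
  B: 0 + 1(17.05) = 17.05
Total out = 261.8 + 482.6 + 137.9 + 17.05 = 899.3 mol/min.

899 mol/min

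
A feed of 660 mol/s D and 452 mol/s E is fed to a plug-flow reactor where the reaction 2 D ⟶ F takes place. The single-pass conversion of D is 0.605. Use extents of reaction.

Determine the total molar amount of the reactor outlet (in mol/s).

912 mol/s

D reacted = 0.605 × 660 = 399.3 mol/s; ν_D = −2, so ξ = 399.3/2 = 199.7 mol/s.
Outlet amounts (n = n₀ + ν ξ):
  D: 660 − 2(199.7) = 260.7
  F: 0 + 1(199.7) = 199.7
  E: 452 (inert)
Total out = 260.7 + 199.7 + 452 = 912.4 mol/s.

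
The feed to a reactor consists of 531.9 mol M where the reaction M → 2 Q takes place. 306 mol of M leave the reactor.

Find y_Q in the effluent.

For M: n = n₀ − 1ξ → 306 = 531.9 − 1ξ, giving ξ = 225.9 mol.
Outlet amounts (n = n₀ + ν ξ):
  M: 531.9 − 1(225.9) = 306
  Q: 0 + 2(225.9) = 451.8
Total out = 757.8 mol; y_Q = 451.8 / 757.8 = 0.5962.

0.596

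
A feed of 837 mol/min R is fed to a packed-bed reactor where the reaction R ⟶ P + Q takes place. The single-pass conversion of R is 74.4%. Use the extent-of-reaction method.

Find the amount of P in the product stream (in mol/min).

623 mol/min

R reacted = 0.744 × 837 = 622.7 mol/min; ν_R = −1, so ξ = 622.7/1 = 622.7 mol/min.
Outlet amounts (n = n₀ + ν ξ):
  R: 837 − 1(622.7) = 214.3
  P: 0 + 1(622.7) = 622.7
  Q: 0 + 1(622.7) = 622.7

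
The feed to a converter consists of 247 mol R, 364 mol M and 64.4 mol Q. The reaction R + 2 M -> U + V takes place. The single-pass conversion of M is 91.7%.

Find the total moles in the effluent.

M reacted = 0.917 × 364 = 333.8 mol; ν_M = −2, so ξ = 333.8/2 = 166.9 mol.
Outlet amounts (n = n₀ + ν ξ):
  R: 247 − 1(166.9) = 80.11
  M: 364 − 2(166.9) = 30.21
  U: 0 + 1(166.9) = 166.9
  V: 0 + 1(166.9) = 166.9
  Q: 64.4 (inert)
Total out = 80.11 + 30.21 + 166.9 + 166.9 + 64.4 = 508.5 mol.

509 mol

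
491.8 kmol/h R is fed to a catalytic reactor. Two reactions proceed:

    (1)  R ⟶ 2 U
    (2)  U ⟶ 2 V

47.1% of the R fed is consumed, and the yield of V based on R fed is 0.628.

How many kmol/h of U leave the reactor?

309 kmol/h

Conversion of R: R consumed = 1ξ₁ = 0.471 × 491.8 → ξ₁ = 231.6 kmol/h.
Yield of V: 2ξ₂ / 491.8 = 0.628 → ξ₂ = 154.4 kmol/h.
Outlet amounts (n = n₀ + Σ ν·ξ):
  R: 491.8 − 1(231.6) = 260.2
  U: 0 + 2(231.6) − 1(154.4) = 308.9
  V: 0 + 2(154.4) = 308.9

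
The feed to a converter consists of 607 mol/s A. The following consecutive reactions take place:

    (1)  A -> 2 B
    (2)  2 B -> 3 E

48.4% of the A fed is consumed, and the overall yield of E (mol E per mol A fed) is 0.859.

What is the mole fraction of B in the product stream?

Conversion of A: A consumed = 1ξ₁ = 0.484 × 607 → ξ₁ = 293.8 mol/s.
Yield of E: 3ξ₂ / 607 = 0.859 → ξ₂ = 173.8 mol/s.
Outlet amounts (n = n₀ + Σ ν·ξ):
  A: 607 − 1(293.8) = 313.2
  B: 0 + 2(293.8) − 2(173.8) = 240
  E: 0 + 3(173.8) = 521.4
Total out = 1075 mol/s; y_B = 240 / 1075 = 0.2233.

0.223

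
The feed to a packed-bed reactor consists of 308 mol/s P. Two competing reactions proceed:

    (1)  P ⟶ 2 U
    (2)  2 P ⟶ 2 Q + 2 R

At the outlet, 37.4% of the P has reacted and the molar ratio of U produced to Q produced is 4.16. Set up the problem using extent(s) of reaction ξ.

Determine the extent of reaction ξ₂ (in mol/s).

ξ₂ = 18.7 mol/s

Conversion of P: P consumed = 0.374 × 308 = 115.2 mol/s = 1ξ₁ + 2ξ₂.
Selectivity: 2ξ₁ / (2ξ₂) = 4.16 → ξ₁ = 4.16 ξ₂.
Substitute: (1·4.16 + 2) ξ₂ = 115.2 → ξ₂ = 18.7 mol/s, ξ₁ = 77.79 mol/s.
Outlet amounts (n = n₀ + Σ ν·ξ):
  P: 308 − 1(77.79) − 2(18.7) = 192.8
  U: 0 + 2(77.79) = 155.6
  Q: 0 + 2(18.7) = 37.4
  R: 0 + 2(18.7) = 37.4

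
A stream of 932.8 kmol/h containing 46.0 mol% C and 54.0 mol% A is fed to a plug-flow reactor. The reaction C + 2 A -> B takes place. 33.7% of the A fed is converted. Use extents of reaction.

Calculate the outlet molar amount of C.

344 kmol/h

A reacted = 0.337 × 503.7 = 169.8 kmol/h; ν_A = −2, so ξ = 169.8/2 = 84.88 kmol/h.
Outlet amounts (n = n₀ + ν ξ):
  C: 429.1 − 1(84.88) = 344.2
  A: 503.7 − 2(84.88) = 334
  B: 0 + 1(84.88) = 84.88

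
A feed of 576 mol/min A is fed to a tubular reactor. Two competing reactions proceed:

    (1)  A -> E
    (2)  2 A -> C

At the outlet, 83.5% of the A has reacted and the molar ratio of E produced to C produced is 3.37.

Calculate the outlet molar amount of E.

Conversion of A: A consumed = 0.835 × 576 = 481 mol/min = 1ξ₁ + 2ξ₂.
Selectivity: 1ξ₁ / (1ξ₂) = 3.37 → ξ₁ = 3.37 ξ₂.
Substitute: (1·3.37 + 2) ξ₂ = 481 → ξ₂ = 89.56 mol/min, ξ₁ = 301.8 mol/min.
Outlet amounts (n = n₀ + Σ ν·ξ):
  A: 576 − 1(301.8) − 2(89.56) = 95.04
  E: 0 + 1(301.8) = 301.8
  C: 0 + 1(89.56) = 89.56

302 mol/min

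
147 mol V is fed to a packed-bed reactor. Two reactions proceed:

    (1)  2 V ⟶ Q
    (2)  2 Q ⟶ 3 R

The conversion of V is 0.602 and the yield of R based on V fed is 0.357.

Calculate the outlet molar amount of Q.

Conversion of V: V consumed = 2ξ₁ = 0.602 × 147 → ξ₁ = 44.25 mol.
Yield of R: 3ξ₂ / 147 = 0.357 → ξ₂ = 17.49 mol.
Outlet amounts (n = n₀ + Σ ν·ξ):
  V: 147 − 2(44.25) = 58.51
  Q: 0 + 1(44.25) − 2(17.49) = 9.261
  R: 0 + 3(17.49) = 52.48

9.26 mol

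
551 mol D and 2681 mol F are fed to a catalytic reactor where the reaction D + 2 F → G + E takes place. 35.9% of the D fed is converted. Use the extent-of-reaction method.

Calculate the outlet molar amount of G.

198 mol

D reacted = 0.359 × 551 = 197.8 mol; ν_D = −1, so ξ = 197.8/1 = 197.8 mol.
Outlet amounts (n = n₀ + ν ξ):
  D: 551 − 1(197.8) = 353.2
  F: 2681 − 2(197.8) = 2285
  G: 0 + 1(197.8) = 197.8
  E: 0 + 1(197.8) = 197.8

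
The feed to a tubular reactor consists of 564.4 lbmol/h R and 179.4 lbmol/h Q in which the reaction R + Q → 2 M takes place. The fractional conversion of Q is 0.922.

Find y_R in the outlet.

0.536

Q reacted = 0.922 × 179.4 = 165.4 lbmol/h; ν_Q = −1, so ξ = 165.4/1 = 165.4 lbmol/h.
Outlet amounts (n = n₀ + ν ξ):
  R: 564.4 − 1(165.4) = 399
  Q: 179.4 − 1(165.4) = 13.99
  M: 0 + 2(165.4) = 330.8
Total out = 743.8 lbmol/h; y_R = 399 / 743.8 = 0.5364.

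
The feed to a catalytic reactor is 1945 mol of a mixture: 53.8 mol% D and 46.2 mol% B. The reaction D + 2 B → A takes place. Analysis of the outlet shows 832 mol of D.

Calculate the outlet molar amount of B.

470 mol

For D: n = n₀ − 1ξ → 832 = 1046 − 1ξ, giving ξ = 214.4 mol.
Outlet amounts (n = n₀ + ν ξ):
  D: 1046 − 1(214.4) = 832
  B: 898.6 − 2(214.4) = 469.8
  A: 0 + 1(214.4) = 214.4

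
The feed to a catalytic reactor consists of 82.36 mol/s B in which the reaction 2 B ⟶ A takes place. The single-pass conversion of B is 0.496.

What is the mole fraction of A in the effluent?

0.33

B reacted = 0.496 × 82.36 = 40.85 mol/s; ν_B = −2, so ξ = 40.85/2 = 20.43 mol/s.
Outlet amounts (n = n₀ + ν ξ):
  B: 82.36 − 2(20.43) = 41.51
  A: 0 + 1(20.43) = 20.43
Total out = 61.93 mol/s; y_A = 20.43 / 61.93 = 0.3298.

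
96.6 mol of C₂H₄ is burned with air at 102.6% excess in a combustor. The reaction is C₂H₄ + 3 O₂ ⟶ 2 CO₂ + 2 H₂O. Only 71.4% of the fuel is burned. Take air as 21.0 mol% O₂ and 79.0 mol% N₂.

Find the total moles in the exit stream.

2890 mol

Stoichiometric O₂ = 3 × 96.6 = 289.8 mol; O₂ fed = 289.8 × 2.026 = 587.1 mol.
N₂ fed = 587.1 × 79/21 = 2209 mol.
Fuel reacted = 0.714 × 96.6 → ξ = 68.97 mol.
Outlet (n = n₀ + ν ξ):
  C₂H₄: 96.6 − 1(68.97) = 27.63
  O₂: 587.1 − 3(68.97) = 380.2
  N₂: 2209 (inert)
  CO₂: 0 + 2(68.97) = 137.9
  H₂O: 0 + 2(68.97) = 137.9
Total out = 27.63 + 380.2 + 2209 + 137.9 + 137.9 = 2892 mol.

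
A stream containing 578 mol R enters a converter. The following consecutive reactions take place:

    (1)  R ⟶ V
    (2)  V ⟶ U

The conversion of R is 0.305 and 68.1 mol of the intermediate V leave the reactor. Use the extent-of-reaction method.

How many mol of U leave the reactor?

Conversion of R: R consumed = 1ξ₁ = 0.305 × 578 → ξ₁ = 176.3 mol.
V balance: n_V = 0 + 1ξ₁ − 1ξ₂ = 68.1 → ξ₂ = (1·176.3 − 68.1)/1 = 108.2 mol.
Outlet amounts (n = n₀ + Σ ν·ξ):
  R: 578 − 1(176.3) = 401.7
  V: 0 + 1(176.3) − 1(108.2) = 68.1
  U: 0 + 1(108.2) = 108.2

108 mol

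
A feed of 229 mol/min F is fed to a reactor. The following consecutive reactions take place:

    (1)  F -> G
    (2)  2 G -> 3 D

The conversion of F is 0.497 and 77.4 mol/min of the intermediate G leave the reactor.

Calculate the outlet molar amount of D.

54.6 mol/min

Conversion of F: F consumed = 1ξ₁ = 0.497 × 229 → ξ₁ = 113.8 mol/min.
G balance: n_G = 0 + 1ξ₁ − 2ξ₂ = 77.4 → ξ₂ = (1·113.8 − 77.4)/2 = 18.21 mol/min.
Outlet amounts (n = n₀ + Σ ν·ξ):
  F: 229 − 1(113.8) = 115.2
  G: 0 + 1(113.8) − 2(18.21) = 77.4
  D: 0 + 3(18.21) = 54.62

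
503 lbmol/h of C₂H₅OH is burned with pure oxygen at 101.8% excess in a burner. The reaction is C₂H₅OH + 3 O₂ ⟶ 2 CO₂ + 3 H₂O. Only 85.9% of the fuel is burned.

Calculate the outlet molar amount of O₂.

Stoichiometric O₂ = 3 × 503 = 1509 lbmol/h; O₂ fed = 1509 × 2.018 = 3045 lbmol/h.
Fuel reacted = 0.859 × 503 → ξ = 432.1 lbmol/h.
Outlet (n = n₀ + ν ξ):
  C₂H₅OH: 503 − 1(432.1) = 70.92
  O₂: 3045 − 3(432.1) = 1749
  CO₂: 0 + 2(432.1) = 864.2
  H₂O: 0 + 3(432.1) = 1296

1750 lbmol/h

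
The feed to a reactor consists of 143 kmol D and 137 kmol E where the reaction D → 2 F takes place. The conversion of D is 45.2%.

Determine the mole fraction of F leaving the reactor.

0.375

D reacted = 0.452 × 143 = 64.64 kmol; ν_D = −1, so ξ = 64.64/1 = 64.64 kmol.
Outlet amounts (n = n₀ + ν ξ):
  D: 143 − 1(64.64) = 78.36
  F: 0 + 2(64.64) = 129.3
  E: 137 (inert)
Total out = 344.6 kmol; y_F = 129.3 / 344.6 = 0.3751.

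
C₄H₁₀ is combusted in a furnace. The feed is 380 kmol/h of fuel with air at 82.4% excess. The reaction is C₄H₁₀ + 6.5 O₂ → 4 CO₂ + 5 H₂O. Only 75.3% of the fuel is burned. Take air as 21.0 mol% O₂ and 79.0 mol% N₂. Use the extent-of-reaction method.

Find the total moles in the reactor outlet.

Stoichiometric O₂ = 6.5 × 380 = 2470 kmol/h; O₂ fed = 2470 × 1.824 = 4505 kmol/h.
N₂ fed = 4505 × 79/21 = 16950 kmol/h.
Fuel reacted = 0.753 × 380 → ξ = 286.1 kmol/h.
Outlet (n = n₀ + ν ξ):
  C₄H₁₀: 380 − 1(286.1) = 93.86
  O₂: 4505 − 6.5(286.1) = 2645
  N₂: 16950 (inert)
  CO₂: 0 + 4(286.1) = 1145
  H₂O: 0 + 5(286.1) = 1431
Total out = 93.86 + 2645 + 16950 + 1145 + 1431 = 22260 kmol/h.

22300 kmol/h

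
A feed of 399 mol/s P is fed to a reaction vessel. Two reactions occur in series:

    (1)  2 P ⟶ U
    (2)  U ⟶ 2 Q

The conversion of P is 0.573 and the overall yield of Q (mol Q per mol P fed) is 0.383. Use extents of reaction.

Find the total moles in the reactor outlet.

361 mol/s

Conversion of P: P consumed = 2ξ₁ = 0.573 × 399 → ξ₁ = 114.3 mol/s.
Yield of Q: 2ξ₂ / 399 = 0.383 → ξ₂ = 76.41 mol/s.
Outlet amounts (n = n₀ + Σ ν·ξ):
  P: 399 − 2(114.3) = 170.4
  U: 0 + 1(114.3) − 1(76.41) = 37.9
  Q: 0 + 2(76.41) = 152.8
Total out = 170.4 + 37.9 + 152.8 = 361.1 mol/s.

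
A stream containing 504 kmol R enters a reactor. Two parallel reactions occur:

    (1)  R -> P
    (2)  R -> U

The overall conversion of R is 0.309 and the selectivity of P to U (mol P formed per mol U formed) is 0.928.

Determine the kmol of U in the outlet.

Conversion of R: R consumed = 0.309 × 504 = 155.7 kmol = 1ξ₁ + 1ξ₂.
Selectivity: 1ξ₁ / (1ξ₂) = 0.928 → ξ₁ = 0.928 ξ₂.
Substitute: (1·0.928 + 1) ξ₂ = 155.7 → ξ₂ = 80.78 kmol, ξ₁ = 74.96 kmol.
Outlet amounts (n = n₀ + Σ ν·ξ):
  R: 504 − 1(74.96) − 1(80.78) = 348.3
  P: 0 + 1(74.96) = 74.96
  U: 0 + 1(80.78) = 80.78

80.8 kmol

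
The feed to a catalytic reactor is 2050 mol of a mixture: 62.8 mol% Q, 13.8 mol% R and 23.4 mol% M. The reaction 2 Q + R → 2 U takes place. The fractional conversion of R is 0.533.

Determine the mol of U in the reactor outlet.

R reacted = 0.533 × 282.9 = 150.8 mol; ν_R = −1, so ξ = 150.8/1 = 150.8 mol.
Outlet amounts (n = n₀ + ν ξ):
  Q: 1287 − 2(150.8) = 985.8
  R: 282.9 − 1(150.8) = 132.1
  U: 0 + 2(150.8) = 301.6
  M: 479.7 (inert)

302 mol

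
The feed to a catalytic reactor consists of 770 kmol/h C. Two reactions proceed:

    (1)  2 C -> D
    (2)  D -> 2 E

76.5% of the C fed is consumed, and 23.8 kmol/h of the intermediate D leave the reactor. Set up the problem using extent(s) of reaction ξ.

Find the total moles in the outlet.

746 kmol/h

Conversion of C: C consumed = 2ξ₁ = 0.765 × 770 → ξ₁ = 294.5 kmol/h.
D balance: n_D = 0 + 1ξ₁ − 1ξ₂ = 23.8 → ξ₂ = (1·294.5 − 23.8)/1 = 270.7 kmol/h.
Outlet amounts (n = n₀ + Σ ν·ξ):
  C: 770 − 2(294.5) = 181
  D: 0 + 1(294.5) − 1(270.7) = 23.8
  E: 0 + 2(270.7) = 541.4
Total out = 181 + 23.8 + 541.4 = 746.2 kmol/h.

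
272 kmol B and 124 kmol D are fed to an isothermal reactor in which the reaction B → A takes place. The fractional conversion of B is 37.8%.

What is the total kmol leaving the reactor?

396 kmol

B reacted = 0.378 × 272 = 102.8 kmol; ν_B = −1, so ξ = 102.8/1 = 102.8 kmol.
Outlet amounts (n = n₀ + ν ξ):
  B: 272 − 1(102.8) = 169.2
  A: 0 + 1(102.8) = 102.8
  D: 124 (inert)
Total out = 169.2 + 102.8 + 124 = 396 kmol.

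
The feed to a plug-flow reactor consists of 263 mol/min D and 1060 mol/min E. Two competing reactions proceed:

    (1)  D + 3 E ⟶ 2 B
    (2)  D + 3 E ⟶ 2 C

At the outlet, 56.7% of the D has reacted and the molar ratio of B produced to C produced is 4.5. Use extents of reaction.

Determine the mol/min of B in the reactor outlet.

244 mol/min

Conversion of D: D consumed = 0.567 × 263 = 149.1 mol/min = 1ξ₁ + 1ξ₂.
Selectivity: 2ξ₁ / (2ξ₂) = 4.5 → ξ₁ = 4.5 ξ₂.
Substitute: (1·4.5 + 1) ξ₂ = 149.1 → ξ₂ = 27.11 mol/min, ξ₁ = 122 mol/min.
Outlet amounts (n = n₀ + Σ ν·ξ):
  D: 263 − 1(122) − 1(27.11) = 113.9
  E: 1060 − 3(122) − 3(27.11) = 612.6
  B: 0 + 2(122) = 244
  C: 0 + 2(27.11) = 54.23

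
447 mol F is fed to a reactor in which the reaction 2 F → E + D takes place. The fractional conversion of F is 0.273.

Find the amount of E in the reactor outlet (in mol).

F reacted = 0.273 × 447 = 122 mol; ν_F = −2, so ξ = 122/2 = 61.02 mol.
Outlet amounts (n = n₀ + ν ξ):
  F: 447 − 2(61.02) = 325
  E: 0 + 1(61.02) = 61.02
  D: 0 + 1(61.02) = 61.02

61 mol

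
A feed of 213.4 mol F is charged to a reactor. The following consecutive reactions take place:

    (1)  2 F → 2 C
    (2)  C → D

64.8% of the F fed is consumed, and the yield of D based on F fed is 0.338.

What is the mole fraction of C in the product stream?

0.31

Conversion of F: F consumed = 2ξ₁ = 0.648 × 213.4 → ξ₁ = 69.14 mol.
Yield of D: 1ξ₂ / 213.4 = 0.338 → ξ₂ = 72.13 mol.
Outlet amounts (n = n₀ + Σ ν·ξ):
  F: 213.4 − 2(69.14) = 75.12
  C: 0 + 2(69.14) − 1(72.13) = 66.15
  D: 0 + 1(72.13) = 72.13
Total out = 213.4 mol; y_C = 66.15 / 213.4 = 0.31.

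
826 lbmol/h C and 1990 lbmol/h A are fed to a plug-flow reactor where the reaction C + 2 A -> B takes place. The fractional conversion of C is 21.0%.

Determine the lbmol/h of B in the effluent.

173 lbmol/h

C reacted = 0.21 × 826 = 173.5 lbmol/h; ν_C = −1, so ξ = 173.5/1 = 173.5 lbmol/h.
Outlet amounts (n = n₀ + ν ξ):
  C: 826 − 1(173.5) = 652.5
  A: 1990 − 2(173.5) = 1643
  B: 0 + 1(173.5) = 173.5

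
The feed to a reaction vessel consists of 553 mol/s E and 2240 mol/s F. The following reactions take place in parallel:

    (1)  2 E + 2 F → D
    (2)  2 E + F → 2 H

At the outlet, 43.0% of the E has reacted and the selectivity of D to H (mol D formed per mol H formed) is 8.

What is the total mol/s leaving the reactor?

Conversion of E: E consumed = 0.43 × 553 = 237.8 mol/s = 2ξ₁ + 2ξ₂.
Selectivity: 1ξ₁ / (2ξ₂) = 8 → ξ₁ = 16 ξ₂.
Substitute: (2·16 + 2) ξ₂ = 237.8 → ξ₂ = 6.994 mol/s, ξ₁ = 111.9 mol/s.
Outlet amounts (n = n₀ + Σ ν·ξ):
  E: 553 − 2(111.9) − 2(6.994) = 315.2
  F: 2240 − 2(111.9) − 1(6.994) = 2009
  D: 0 + 1(111.9) = 111.9
  H: 0 + 2(6.994) = 13.99
Total out = 315.2 + 2009 + 111.9 + 13.99 = 2450 mol/s.

2450 mol/s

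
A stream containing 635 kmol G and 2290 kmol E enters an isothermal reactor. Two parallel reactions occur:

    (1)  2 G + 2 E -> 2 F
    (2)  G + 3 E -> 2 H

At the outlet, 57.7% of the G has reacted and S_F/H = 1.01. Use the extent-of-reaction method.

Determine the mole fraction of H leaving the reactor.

0.0996

Conversion of G: G consumed = 0.577 × 635 = 366.4 kmol = 2ξ₁ + 1ξ₂.
Selectivity: 2ξ₁ / (2ξ₂) = 1.01 → ξ₁ = 1.01 ξ₂.
Substitute: (2·1.01 + 1) ξ₂ = 366.4 → ξ₂ = 121.3 kmol, ξ₁ = 122.5 kmol.
Outlet amounts (n = n₀ + Σ ν·ξ):
  G: 635 − 2(122.5) − 1(121.3) = 268.6
  E: 2290 − 2(122.5) − 3(121.3) = 1681
  F: 0 + 2(122.5) = 245.1
  H: 0 + 2(121.3) = 242.6
Total out = 2437 kmol; y_H = 242.6 / 2437 = 0.09956.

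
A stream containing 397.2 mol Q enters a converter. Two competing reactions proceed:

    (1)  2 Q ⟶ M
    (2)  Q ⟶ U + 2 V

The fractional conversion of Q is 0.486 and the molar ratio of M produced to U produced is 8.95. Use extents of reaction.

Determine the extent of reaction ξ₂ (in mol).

Conversion of Q: Q consumed = 0.486 × 397.2 = 193 mol = 2ξ₁ + 1ξ₂.
Selectivity: 1ξ₁ / (1ξ₂) = 8.95 → ξ₁ = 8.95 ξ₂.
Substitute: (2·8.95 + 1) ξ₂ = 193 → ξ₂ = 10.21 mol, ξ₁ = 91.41 mol.
Outlet amounts (n = n₀ + Σ ν·ξ):
  Q: 397.2 − 2(91.41) − 1(10.21) = 204.2
  M: 0 + 1(91.41) = 91.41
  U: 0 + 1(10.21) = 10.21
  V: 0 + 2(10.21) = 20.43

ξ₂ = 10.2 mol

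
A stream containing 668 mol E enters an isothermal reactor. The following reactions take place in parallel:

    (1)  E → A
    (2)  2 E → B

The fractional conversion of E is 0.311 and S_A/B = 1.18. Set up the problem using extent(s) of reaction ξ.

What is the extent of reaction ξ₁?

ξ₁ = 77.1 mol

Conversion of E: E consumed = 0.311 × 668 = 207.7 mol = 1ξ₁ + 2ξ₂.
Selectivity: 1ξ₁ / (1ξ₂) = 1.18 → ξ₁ = 1.18 ξ₂.
Substitute: (1·1.18 + 2) ξ₂ = 207.7 → ξ₂ = 65.33 mol, ξ₁ = 77.09 mol.
Outlet amounts (n = n₀ + Σ ν·ξ):
  E: 668 − 1(77.09) − 2(65.33) = 460.3
  A: 0 + 1(77.09) = 77.09
  B: 0 + 1(65.33) = 65.33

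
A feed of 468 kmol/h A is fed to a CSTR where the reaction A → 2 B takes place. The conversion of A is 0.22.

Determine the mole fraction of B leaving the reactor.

0.361

A reacted = 0.22 × 468 = 103 kmol/h; ν_A = −1, so ξ = 103/1 = 103 kmol/h.
Outlet amounts (n = n₀ + ν ξ):
  A: 468 − 1(103) = 365
  B: 0 + 2(103) = 205.9
Total out = 571 kmol/h; y_B = 205.9 / 571 = 0.3607.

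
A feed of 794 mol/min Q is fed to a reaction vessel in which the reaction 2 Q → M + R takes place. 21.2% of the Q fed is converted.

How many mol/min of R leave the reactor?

Q reacted = 0.212 × 794 = 168.3 mol/min; ν_Q = −2, so ξ = 168.3/2 = 84.16 mol/min.
Outlet amounts (n = n₀ + ν ξ):
  Q: 794 − 2(84.16) = 625.7
  M: 0 + 1(84.16) = 84.16
  R: 0 + 1(84.16) = 84.16

84.2 mol/min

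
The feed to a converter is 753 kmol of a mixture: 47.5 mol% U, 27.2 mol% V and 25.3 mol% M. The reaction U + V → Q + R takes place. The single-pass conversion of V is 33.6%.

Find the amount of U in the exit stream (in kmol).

289 kmol

V reacted = 0.336 × 204.8 = 68.82 kmol; ν_V = −1, so ξ = 68.82/1 = 68.82 kmol.
Outlet amounts (n = n₀ + ν ξ):
  U: 357.7 − 1(68.82) = 288.9
  V: 204.8 − 1(68.82) = 136
  Q: 0 + 1(68.82) = 68.82
  R: 0 + 1(68.82) = 68.82
  M: 190.5 (inert)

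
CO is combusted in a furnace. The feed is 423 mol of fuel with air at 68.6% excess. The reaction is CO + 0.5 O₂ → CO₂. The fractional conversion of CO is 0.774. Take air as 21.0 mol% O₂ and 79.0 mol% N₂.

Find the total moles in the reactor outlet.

1960 mol

Stoichiometric O₂ = 0.5 × 423 = 211.5 mol; O₂ fed = 211.5 × 1.686 = 356.6 mol.
N₂ fed = 356.6 × 79/21 = 1341 mol.
Fuel reacted = 0.774 × 423 → ξ = 327.4 mol.
Outlet (n = n₀ + ν ξ):
  CO: 423 − 1(327.4) = 95.6
  O₂: 356.6 − 0.5(327.4) = 192.9
  N₂: 1341 (inert)
  CO₂: 0 + 1(327.4) = 327.4
Total out = 95.6 + 192.9 + 1341 + 327.4 = 1957 mol.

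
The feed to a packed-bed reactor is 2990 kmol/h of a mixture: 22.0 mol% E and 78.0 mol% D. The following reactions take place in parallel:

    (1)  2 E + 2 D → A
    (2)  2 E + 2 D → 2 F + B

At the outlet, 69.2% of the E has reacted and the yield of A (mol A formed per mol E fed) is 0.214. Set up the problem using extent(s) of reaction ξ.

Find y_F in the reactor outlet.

0.07

Yield of A: 1ξ₁ / 657.8 = 0.214 → ξ₁ = 140.8 kmol/h.
Conversion of E: 2ξ₁ + 2ξ₂ = 0.692 × 657.8 = 455.2 → ξ₂ = 86.83 kmol/h.
Outlet amounts (n = n₀ + Σ ν·ξ):
  E: 657.8 − 2(140.8) − 2(86.83) = 202.6
  D: 2332 − 2(140.8) − 2(86.83) = 1877
  A: 0 + 1(140.8) = 140.8
  F: 0 + 2(86.83) = 173.7
  B: 0 + 1(86.83) = 86.83
Total out = 2481 kmol/h; y_F = 173.7 / 2481 = 0.07.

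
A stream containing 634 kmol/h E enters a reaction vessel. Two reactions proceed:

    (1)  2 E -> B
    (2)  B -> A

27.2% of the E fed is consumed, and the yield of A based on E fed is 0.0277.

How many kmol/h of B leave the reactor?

68.7 kmol/h

Conversion of E: E consumed = 2ξ₁ = 0.272 × 634 → ξ₁ = 86.22 kmol/h.
Yield of A: 1ξ₂ / 634 = 0.0277 → ξ₂ = 17.56 kmol/h.
Outlet amounts (n = n₀ + Σ ν·ξ):
  E: 634 − 2(86.22) = 461.6
  B: 0 + 1(86.22) − 1(17.56) = 68.66
  A: 0 + 1(17.56) = 17.56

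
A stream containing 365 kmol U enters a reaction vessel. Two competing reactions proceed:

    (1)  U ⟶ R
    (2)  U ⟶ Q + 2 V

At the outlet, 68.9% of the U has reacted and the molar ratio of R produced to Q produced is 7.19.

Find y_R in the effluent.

Conversion of U: U consumed = 0.689 × 365 = 251.5 kmol = 1ξ₁ + 1ξ₂.
Selectivity: 1ξ₁ / (1ξ₂) = 7.19 → ξ₁ = 7.19 ξ₂.
Substitute: (1·7.19 + 1) ξ₂ = 251.5 → ξ₂ = 30.71 kmol, ξ₁ = 220.8 kmol.
Outlet amounts (n = n₀ + Σ ν·ξ):
  U: 365 − 1(220.8) − 1(30.71) = 113.5
  R: 0 + 1(220.8) = 220.8
  Q: 0 + 1(30.71) = 30.71
  V: 0 + 2(30.71) = 61.41
Total out = 426.4 kmol; y_R = 220.8 / 426.4 = 0.5178.

0.518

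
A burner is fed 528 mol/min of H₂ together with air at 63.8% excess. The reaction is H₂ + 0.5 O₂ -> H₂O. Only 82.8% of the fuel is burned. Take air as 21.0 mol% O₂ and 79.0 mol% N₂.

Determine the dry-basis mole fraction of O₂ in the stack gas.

Stoichiometric O₂ = 0.5 × 528 = 264 mol/min; O₂ fed = 264 × 1.638 = 432.4 mol/min.
N₂ fed = 432.4 × 79/21 = 1627 mol/min.
Fuel reacted = 0.828 × 528 → ξ = 437.2 mol/min.
Outlet (n = n₀ + ν ξ):
  H₂: 528 − 1(437.2) = 90.82
  O₂: 432.4 − 0.5(437.2) = 213.8
  N₂: 1627 (inert)
  H₂O: 0 + 1(437.2) = 437.2
Dry total = 1931 mol/min; y_O₂ (dry) = 213.8 / 1931 = 0.1107.

0.111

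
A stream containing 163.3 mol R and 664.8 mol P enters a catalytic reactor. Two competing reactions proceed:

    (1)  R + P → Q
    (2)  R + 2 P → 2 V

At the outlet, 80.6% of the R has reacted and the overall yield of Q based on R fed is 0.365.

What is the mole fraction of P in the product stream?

Yield of Q: 1ξ₁ / 163.3 = 0.365 → ξ₁ = 59.6 mol.
Conversion of R: 1ξ₁ + 1ξ₂ = 0.806 × 163.3 = 131.6 → ξ₂ = 72.02 mol.
Outlet amounts (n = n₀ + Σ ν·ξ):
  R: 163.3 − 1(59.6) − 1(72.02) = 31.68
  P: 664.8 − 1(59.6) − 2(72.02) = 461.2
  Q: 0 + 1(59.6) = 59.6
  V: 0 + 2(72.02) = 144
Total out = 696.5 mol; y_P = 461.2 / 696.5 = 0.6621.

0.662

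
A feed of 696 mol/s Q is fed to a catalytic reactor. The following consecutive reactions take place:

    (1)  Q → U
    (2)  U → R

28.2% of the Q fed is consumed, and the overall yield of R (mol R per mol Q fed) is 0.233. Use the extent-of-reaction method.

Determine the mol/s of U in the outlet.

34.1 mol/s

Conversion of Q: Q consumed = 1ξ₁ = 0.282 × 696 → ξ₁ = 196.3 mol/s.
Yield of R: 1ξ₂ / 696 = 0.233 → ξ₂ = 162.2 mol/s.
Outlet amounts (n = n₀ + Σ ν·ξ):
  Q: 696 − 1(196.3) = 499.7
  U: 0 + 1(196.3) − 1(162.2) = 34.1
  R: 0 + 1(162.2) = 162.2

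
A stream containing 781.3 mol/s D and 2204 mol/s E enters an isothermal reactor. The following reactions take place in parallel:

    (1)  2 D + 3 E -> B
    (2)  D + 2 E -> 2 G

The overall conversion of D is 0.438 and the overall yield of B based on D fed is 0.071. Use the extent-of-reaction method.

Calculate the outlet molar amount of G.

Yield of B: 1ξ₁ / 781.3 = 0.071 → ξ₁ = 55.47 mol/s.
Conversion of D: 2ξ₁ + 1ξ₂ = 0.438 × 781.3 = 342.2 → ξ₂ = 231.3 mol/s.
Outlet amounts (n = n₀ + Σ ν·ξ):
  D: 781.3 − 2(55.47) − 1(231.3) = 439.1
  E: 2204 − 3(55.47) − 2(231.3) = 1575
  B: 0 + 1(55.47) = 55.47
  G: 0 + 2(231.3) = 462.5

463 mol/s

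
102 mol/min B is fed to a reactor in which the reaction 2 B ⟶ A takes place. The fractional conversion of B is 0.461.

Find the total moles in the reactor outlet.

B reacted = 0.461 × 102 = 47.02 mol/min; ν_B = −2, so ξ = 47.02/2 = 23.51 mol/min.
Outlet amounts (n = n₀ + ν ξ):
  B: 102 − 2(23.51) = 54.98
  A: 0 + 1(23.51) = 23.51
Total out = 54.98 + 23.51 = 78.49 mol/min.

78.5 mol/min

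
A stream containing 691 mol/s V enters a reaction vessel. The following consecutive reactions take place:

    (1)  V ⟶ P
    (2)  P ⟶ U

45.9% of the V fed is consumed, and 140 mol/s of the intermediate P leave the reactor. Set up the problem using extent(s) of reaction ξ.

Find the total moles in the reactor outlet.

691 mol/s

Conversion of V: V consumed = 1ξ₁ = 0.459 × 691 → ξ₁ = 317.2 mol/s.
P balance: n_P = 0 + 1ξ₁ − 1ξ₂ = 140 → ξ₂ = (1·317.2 − 140)/1 = 177.2 mol/s.
Outlet amounts (n = n₀ + Σ ν·ξ):
  V: 691 − 1(317.2) = 373.8
  P: 0 + 1(317.2) − 1(177.2) = 140
  U: 0 + 1(177.2) = 177.2
Total out = 373.8 + 140 + 177.2 = 691 mol/s.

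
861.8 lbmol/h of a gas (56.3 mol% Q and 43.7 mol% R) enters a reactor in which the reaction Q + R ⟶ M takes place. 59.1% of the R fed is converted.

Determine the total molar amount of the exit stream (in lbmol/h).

639 lbmol/h

R reacted = 0.591 × 376.6 = 222.6 lbmol/h; ν_R = −1, so ξ = 222.6/1 = 222.6 lbmol/h.
Outlet amounts (n = n₀ + ν ξ):
  Q: 485.2 − 1(222.6) = 262.6
  R: 376.6 − 1(222.6) = 154
  M: 0 + 1(222.6) = 222.6
Total out = 262.6 + 154 + 222.6 = 639.2 lbmol/h.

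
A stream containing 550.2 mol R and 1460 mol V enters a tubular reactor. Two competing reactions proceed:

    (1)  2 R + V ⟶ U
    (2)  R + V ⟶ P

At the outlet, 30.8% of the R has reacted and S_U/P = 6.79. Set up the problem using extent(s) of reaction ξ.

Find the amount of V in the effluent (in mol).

1370 mol

Conversion of R: R consumed = 0.308 × 550.2 = 169.5 mol = 2ξ₁ + 1ξ₂.
Selectivity: 1ξ₁ / (1ξ₂) = 6.79 → ξ₁ = 6.79 ξ₂.
Substitute: (2·6.79 + 1) ξ₂ = 169.5 → ξ₂ = 11.62 mol, ξ₁ = 78.92 mol.
Outlet amounts (n = n₀ + Σ ν·ξ):
  R: 550.2 − 2(78.92) − 1(11.62) = 380.7
  V: 1460 − 1(78.92) − 1(11.62) = 1369
  U: 0 + 1(78.92) = 78.92
  P: 0 + 1(11.62) = 11.62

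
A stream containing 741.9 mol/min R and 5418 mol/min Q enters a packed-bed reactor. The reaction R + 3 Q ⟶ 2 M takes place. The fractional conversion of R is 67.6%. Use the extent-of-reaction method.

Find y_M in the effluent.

0.195

R reacted = 0.676 × 741.9 = 501.5 mol/min; ν_R = −1, so ξ = 501.5/1 = 501.5 mol/min.
Outlet amounts (n = n₀ + ν ξ):
  R: 741.9 − 1(501.5) = 240.4
  Q: 5418 − 3(501.5) = 3913
  M: 0 + 2(501.5) = 1003
Total out = 5157 mol/min; y_M = 1003 / 5157 = 0.1945.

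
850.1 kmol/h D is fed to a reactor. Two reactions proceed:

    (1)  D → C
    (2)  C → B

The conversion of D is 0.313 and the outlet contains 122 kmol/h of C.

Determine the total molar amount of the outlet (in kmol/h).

850 kmol/h

Conversion of D: D consumed = 1ξ₁ = 0.313 × 850.1 → ξ₁ = 266.1 kmol/h.
C balance: n_C = 0 + 1ξ₁ − 1ξ₂ = 122 → ξ₂ = (1·266.1 − 122)/1 = 144.1 kmol/h.
Outlet amounts (n = n₀ + Σ ν·ξ):
  D: 850.1 − 1(266.1) = 584
  C: 0 + 1(266.1) − 1(144.1) = 122
  B: 0 + 1(144.1) = 144.1
Total out = 584 + 122 + 144.1 = 850.1 kmol/h.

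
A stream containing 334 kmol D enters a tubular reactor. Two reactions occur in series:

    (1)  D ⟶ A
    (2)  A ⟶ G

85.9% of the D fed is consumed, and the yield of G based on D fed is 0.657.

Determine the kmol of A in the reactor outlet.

67.5 kmol

Conversion of D: D consumed = 1ξ₁ = 0.859 × 334 → ξ₁ = 286.9 kmol.
Yield of G: 1ξ₂ / 334 = 0.657 → ξ₂ = 219.4 kmol.
Outlet amounts (n = n₀ + Σ ν·ξ):
  D: 334 − 1(286.9) = 47.09
  A: 0 + 1(286.9) − 1(219.4) = 67.47
  G: 0 + 1(219.4) = 219.4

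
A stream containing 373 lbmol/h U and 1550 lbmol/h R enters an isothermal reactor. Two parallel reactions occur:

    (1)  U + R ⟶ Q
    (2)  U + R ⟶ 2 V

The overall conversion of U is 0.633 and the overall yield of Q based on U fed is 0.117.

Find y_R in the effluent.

0.699

Yield of Q: 1ξ₁ / 373 = 0.117 → ξ₁ = 43.64 lbmol/h.
Conversion of U: 1ξ₁ + 1ξ₂ = 0.633 × 373 = 236.1 → ξ₂ = 192.5 lbmol/h.
Outlet amounts (n = n₀ + Σ ν·ξ):
  U: 373 − 1(43.64) − 1(192.5) = 136.9
  R: 1550 − 1(43.64) − 1(192.5) = 1314
  Q: 0 + 1(43.64) = 43.64
  V: 0 + 2(192.5) = 384.9
Total out = 1879 lbmol/h; y_R = 1314 / 1879 = 0.6991.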